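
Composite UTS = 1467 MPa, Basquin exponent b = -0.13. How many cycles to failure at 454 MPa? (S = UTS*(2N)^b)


N = 0.5 * (S/UTS)^(1/b) = 0.5 * (454/1467)^(1/-0.13) = 4142.2237 cycles

4142.2237 cycles


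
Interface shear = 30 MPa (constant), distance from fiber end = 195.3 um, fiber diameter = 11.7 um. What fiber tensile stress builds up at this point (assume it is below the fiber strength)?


Force balance: sigma_f * (pi*d^2/4) = tau * (pi*d) * x  ->  sigma_f = 4 * tau * x / d
sigma_f = 4 * 30 * 195.3 / 11.7 = 2003.1 MPa

2003.1 MPa


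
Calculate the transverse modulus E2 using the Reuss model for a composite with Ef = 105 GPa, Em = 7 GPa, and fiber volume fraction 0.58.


1/E2 = Vf/Ef + (1-Vf)/Em = 0.58/105 + 0.42/7
E2 = 15.26 GPa

15.26 GPa


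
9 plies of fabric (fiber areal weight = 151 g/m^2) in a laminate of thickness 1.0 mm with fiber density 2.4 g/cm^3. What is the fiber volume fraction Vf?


Vf = n * FAW / (rho_f * h * 1000) = 9 * 151 / (2.4 * 1.0 * 1000) = 0.5663

0.5663


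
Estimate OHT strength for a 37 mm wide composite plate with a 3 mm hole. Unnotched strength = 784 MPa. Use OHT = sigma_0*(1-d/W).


OHT = sigma_0*(1-d/W) = 784*(1-3/37) = 720.4 MPa

720.4 MPa


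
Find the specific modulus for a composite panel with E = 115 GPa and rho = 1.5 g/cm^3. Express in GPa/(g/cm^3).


Specific stiffness = E/rho = 115/1.5 = 76.7 GPa/(g/cm^3)

76.7 GPa/(g/cm^3)


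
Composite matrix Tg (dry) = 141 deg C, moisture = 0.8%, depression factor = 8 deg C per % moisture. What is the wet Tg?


Tg_wet = Tg_dry - k*moisture = 141 - 8*0.8 = 134.6 deg C

134.6 deg C


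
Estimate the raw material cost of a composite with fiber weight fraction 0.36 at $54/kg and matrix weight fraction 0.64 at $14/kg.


Cost = cost_f*Wf + cost_m*Wm = 54*0.36 + 14*0.64 = $28.4/kg

$28.4/kg


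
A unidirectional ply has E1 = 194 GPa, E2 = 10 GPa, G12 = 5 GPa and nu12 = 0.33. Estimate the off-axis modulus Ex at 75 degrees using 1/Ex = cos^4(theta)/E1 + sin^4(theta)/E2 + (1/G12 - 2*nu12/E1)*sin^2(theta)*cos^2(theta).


cos^4(75) = 0.004487, sin^4(75) = 0.870513, sin^2(75)*cos^2(75) = 0.0625
1/G12 - 2*nu12/E1 = 1/5 - 2*0.33/194 = 0.196598 GPa^-1
1/Ex = 0.004487/194 + 0.870513/10 + 0.196598*0.0625 = 0.0993618 GPa^-1
Ex = 10.06 GPa

10.06 GPa


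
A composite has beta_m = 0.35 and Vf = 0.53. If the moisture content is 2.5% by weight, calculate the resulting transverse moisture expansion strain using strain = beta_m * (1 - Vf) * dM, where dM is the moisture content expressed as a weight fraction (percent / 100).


dM = 2.5/100 = 0.025
strain = beta_m * (1-Vf) * dM = 0.35 * 0.47 * 0.025 = 0.0041125

0.0041125


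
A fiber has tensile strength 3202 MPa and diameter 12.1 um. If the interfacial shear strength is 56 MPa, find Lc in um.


Lc = sigma_f * d / (2 * tau_i) = 3202 * 12.1 / (2 * 56) = 345.9 um

345.9 um


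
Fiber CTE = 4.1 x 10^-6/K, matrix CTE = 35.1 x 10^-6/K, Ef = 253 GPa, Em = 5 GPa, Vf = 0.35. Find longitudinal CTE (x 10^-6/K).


E1 = Ef*Vf + Em*(1-Vf) = 91.8
alpha_1 = (alpha_f*Ef*Vf + alpha_m*Em*(1-Vf))/E1 = 5.2 x 10^-6/K

5.2 x 10^-6/K


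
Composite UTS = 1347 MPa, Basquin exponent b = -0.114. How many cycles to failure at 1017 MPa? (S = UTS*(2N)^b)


N = 0.5 * (S/UTS)^(1/b) = 0.5 * (1017/1347)^(1/-0.114) = 5.8824 cycles

5.8824 cycles


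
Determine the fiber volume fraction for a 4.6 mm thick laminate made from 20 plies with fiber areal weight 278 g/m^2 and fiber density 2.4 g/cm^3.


Vf = n * FAW / (rho_f * h * 1000) = 20 * 278 / (2.4 * 4.6 * 1000) = 0.5036

0.5036


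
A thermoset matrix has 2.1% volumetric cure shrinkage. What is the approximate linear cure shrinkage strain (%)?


Linear shrinkage ≈ vol_shrink/3 = 2.1/3 = 0.7%

0.7%


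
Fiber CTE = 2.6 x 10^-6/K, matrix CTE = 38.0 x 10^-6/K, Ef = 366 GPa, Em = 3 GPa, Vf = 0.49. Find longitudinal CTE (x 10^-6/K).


E1 = Ef*Vf + Em*(1-Vf) = 180.87
alpha_1 = (alpha_f*Ef*Vf + alpha_m*Em*(1-Vf))/E1 = 2.9 x 10^-6/K

2.9 x 10^-6/K


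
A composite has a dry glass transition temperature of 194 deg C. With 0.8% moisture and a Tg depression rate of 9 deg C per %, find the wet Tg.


Tg_wet = Tg_dry - k*moisture = 194 - 9*0.8 = 186.8 deg C

186.8 deg C


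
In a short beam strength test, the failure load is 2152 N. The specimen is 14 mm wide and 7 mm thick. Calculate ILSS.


ILSS = 3F/(4bh) = 3*2152/(4*14*7) = 16.47 MPa

16.47 MPa


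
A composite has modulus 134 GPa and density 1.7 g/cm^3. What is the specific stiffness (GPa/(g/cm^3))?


Specific stiffness = E/rho = 134/1.7 = 78.8 GPa/(g/cm^3)

78.8 GPa/(g/cm^3)


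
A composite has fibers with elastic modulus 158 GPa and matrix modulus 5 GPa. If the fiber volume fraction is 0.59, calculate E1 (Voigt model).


E1 = Ef*Vf + Em*(1-Vf) = 158*0.59 + 5*0.41 = 95.27 GPa

95.27 GPa


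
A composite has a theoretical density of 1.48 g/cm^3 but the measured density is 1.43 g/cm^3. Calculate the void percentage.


Void% = (rho_theo - rho_actual)/rho_theo * 100 = (1.48 - 1.43)/1.48 * 100 = 3.38%

3.38%


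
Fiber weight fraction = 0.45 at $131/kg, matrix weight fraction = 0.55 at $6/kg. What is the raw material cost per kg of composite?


Cost = cost_f*Wf + cost_m*Wm = 131*0.45 + 6*0.55 = $62.25/kg

$62.25/kg


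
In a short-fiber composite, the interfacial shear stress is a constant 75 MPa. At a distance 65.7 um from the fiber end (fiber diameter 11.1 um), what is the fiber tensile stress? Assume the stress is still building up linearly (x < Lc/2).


Force balance: sigma_f * (pi*d^2/4) = tau * (pi*d) * x  ->  sigma_f = 4 * tau * x / d
sigma_f = 4 * 75 * 65.7 / 11.1 = 1775.7 MPa

1775.7 MPa


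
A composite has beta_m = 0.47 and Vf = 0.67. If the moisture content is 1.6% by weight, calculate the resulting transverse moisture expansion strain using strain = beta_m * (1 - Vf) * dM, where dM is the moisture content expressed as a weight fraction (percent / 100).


dM = 1.6/100 = 0.016
strain = beta_m * (1-Vf) * dM = 0.47 * 0.33 * 0.016 = 0.0024816

0.0024816


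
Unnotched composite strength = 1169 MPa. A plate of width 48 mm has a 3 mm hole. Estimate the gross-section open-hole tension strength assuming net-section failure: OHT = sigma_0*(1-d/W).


OHT = sigma_0*(1-d/W) = 1169*(1-3/48) = 1095.9 MPa

1095.9 MPa


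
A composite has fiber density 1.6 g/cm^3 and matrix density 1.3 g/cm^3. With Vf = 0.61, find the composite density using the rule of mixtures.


rho_c = rho_f*Vf + rho_m*(1-Vf) = 1.6*0.61 + 1.3*0.39 = 1.483 g/cm^3

1.483 g/cm^3


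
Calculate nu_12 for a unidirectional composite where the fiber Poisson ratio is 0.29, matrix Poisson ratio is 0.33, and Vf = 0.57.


nu_12 = nu_f*Vf + nu_m*(1-Vf) = 0.29*0.57 + 0.33*0.43 = 0.3072

0.3072


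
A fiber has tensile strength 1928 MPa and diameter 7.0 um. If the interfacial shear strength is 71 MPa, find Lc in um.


Lc = sigma_f * d / (2 * tau_i) = 1928 * 7.0 / (2 * 71) = 95.0 um

95.0 um


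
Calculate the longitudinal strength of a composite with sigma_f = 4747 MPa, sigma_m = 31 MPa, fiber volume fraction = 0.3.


sigma_1 = sigma_f*Vf + sigma_m*(1-Vf) = 4747*0.3 + 31*0.7 = 1445.8 MPa

1445.8 MPa


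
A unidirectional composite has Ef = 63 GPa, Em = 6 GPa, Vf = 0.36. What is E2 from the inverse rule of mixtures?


1/E2 = Vf/Ef + (1-Vf)/Em = 0.36/63 + 0.64/6
E2 = 8.9 GPa

8.9 GPa


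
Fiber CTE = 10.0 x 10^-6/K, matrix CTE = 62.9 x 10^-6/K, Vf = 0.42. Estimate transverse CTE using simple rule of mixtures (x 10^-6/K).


alpha_2 = alpha_f*Vf + alpha_m*(1-Vf) = 10.0*0.42 + 62.9*0.58 = 40.7 x 10^-6/K

40.7 x 10^-6/K


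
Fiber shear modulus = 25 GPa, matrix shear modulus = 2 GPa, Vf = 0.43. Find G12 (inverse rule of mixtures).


1/G12 = Vf/Gf + (1-Vf)/Gm = 0.43/25 + 0.57/2
G12 = 3.31 GPa

3.31 GPa


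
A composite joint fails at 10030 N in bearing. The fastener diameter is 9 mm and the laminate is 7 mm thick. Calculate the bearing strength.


sigma_br = F/(d*h) = 10030/(9*7) = 159.2 MPa

159.2 MPa


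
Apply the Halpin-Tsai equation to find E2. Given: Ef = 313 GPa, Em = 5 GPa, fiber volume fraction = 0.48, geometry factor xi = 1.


eta = (Ef/Em - 1)/(Ef/Em + xi) = (62.6 - 1)/(62.6 + 1) = 0.9686
E2 = Em*(1+xi*eta*Vf)/(1-eta*Vf) = 13.69 GPa

13.69 GPa


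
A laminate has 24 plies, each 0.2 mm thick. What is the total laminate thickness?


h = n * t_ply = 24 * 0.2 = 4.8 mm

4.8 mm


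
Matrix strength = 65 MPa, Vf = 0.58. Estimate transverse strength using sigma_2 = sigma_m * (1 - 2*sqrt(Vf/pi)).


factor = 1 - 2*sqrt(0.58/pi) = 0.1407
sigma_2 = 65 * 0.1407 = 9.14 MPa

9.14 MPa


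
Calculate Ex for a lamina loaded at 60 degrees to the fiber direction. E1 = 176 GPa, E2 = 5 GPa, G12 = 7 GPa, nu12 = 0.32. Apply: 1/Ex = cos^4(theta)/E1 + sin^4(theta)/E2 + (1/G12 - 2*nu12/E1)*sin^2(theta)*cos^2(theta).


cos^4(60) = 0.0625, sin^4(60) = 0.5625, sin^2(60)*cos^2(60) = 0.1875
1/G12 - 2*nu12/E1 = 1/7 - 2*0.32/176 = 0.139221 GPa^-1
1/Ex = 0.0625/176 + 0.5625/5 + 0.139221*0.1875 = 0.138959 GPa^-1
Ex = 7.2 GPa

7.2 GPa


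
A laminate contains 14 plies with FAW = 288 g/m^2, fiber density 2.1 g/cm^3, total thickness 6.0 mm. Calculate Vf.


Vf = n * FAW / (rho_f * h * 1000) = 14 * 288 / (2.1 * 6.0 * 1000) = 0.32

0.32


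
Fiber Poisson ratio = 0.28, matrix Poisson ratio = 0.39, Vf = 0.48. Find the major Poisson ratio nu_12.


nu_12 = nu_f*Vf + nu_m*(1-Vf) = 0.28*0.48 + 0.39*0.52 = 0.3372

0.3372


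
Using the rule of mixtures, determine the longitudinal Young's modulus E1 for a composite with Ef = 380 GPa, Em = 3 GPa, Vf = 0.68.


E1 = Ef*Vf + Em*(1-Vf) = 380*0.68 + 3*0.32 = 259.36 GPa

259.36 GPa


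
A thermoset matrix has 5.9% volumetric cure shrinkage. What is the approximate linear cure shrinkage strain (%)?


Linear shrinkage ≈ vol_shrink/3 = 5.9/3 = 1.967%

1.967%


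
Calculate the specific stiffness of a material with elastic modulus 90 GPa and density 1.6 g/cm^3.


Specific stiffness = E/rho = 90/1.6 = 56.3 GPa/(g/cm^3)

56.3 GPa/(g/cm^3)


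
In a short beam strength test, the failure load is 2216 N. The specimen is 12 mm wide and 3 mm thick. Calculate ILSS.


ILSS = 3F/(4bh) = 3*2216/(4*12*3) = 46.17 MPa

46.17 MPa


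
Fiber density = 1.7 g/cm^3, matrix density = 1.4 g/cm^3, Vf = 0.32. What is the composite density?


rho_c = rho_f*Vf + rho_m*(1-Vf) = 1.7*0.32 + 1.4*0.68 = 1.496 g/cm^3

1.496 g/cm^3


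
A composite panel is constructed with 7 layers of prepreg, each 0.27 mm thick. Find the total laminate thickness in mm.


h = n * t_ply = 7 * 0.27 = 1.89 mm

1.89 mm


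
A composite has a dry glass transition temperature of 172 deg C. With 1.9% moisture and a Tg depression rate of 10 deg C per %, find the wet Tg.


Tg_wet = Tg_dry - k*moisture = 172 - 10*1.9 = 153.0 deg C

153.0 deg C


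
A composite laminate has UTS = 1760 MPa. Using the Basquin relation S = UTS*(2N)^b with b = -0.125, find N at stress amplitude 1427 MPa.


N = 0.5 * (S/UTS)^(1/b) = 0.5 * (1427/1760)^(1/-0.125) = 2.6772 cycles

2.6772 cycles


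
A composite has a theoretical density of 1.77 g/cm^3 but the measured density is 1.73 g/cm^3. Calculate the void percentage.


Void% = (rho_theo - rho_actual)/rho_theo * 100 = (1.77 - 1.73)/1.77 * 100 = 2.26%

2.26%


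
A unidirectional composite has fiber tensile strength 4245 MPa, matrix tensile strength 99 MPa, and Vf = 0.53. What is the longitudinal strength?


sigma_1 = sigma_f*Vf + sigma_m*(1-Vf) = 4245*0.53 + 99*0.47 = 2296.4 MPa

2296.4 MPa


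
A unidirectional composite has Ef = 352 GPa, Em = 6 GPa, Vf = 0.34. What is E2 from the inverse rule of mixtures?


1/E2 = Vf/Ef + (1-Vf)/Em = 0.34/352 + 0.66/6
E2 = 9.01 GPa

9.01 GPa


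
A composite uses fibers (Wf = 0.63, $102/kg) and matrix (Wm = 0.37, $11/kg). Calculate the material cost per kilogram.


Cost = cost_f*Wf + cost_m*Wm = 102*0.63 + 11*0.37 = $68.33/kg

$68.33/kg


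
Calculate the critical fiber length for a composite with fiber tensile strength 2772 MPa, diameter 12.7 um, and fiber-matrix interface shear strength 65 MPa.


Lc = sigma_f * d / (2 * tau_i) = 2772 * 12.7 / (2 * 65) = 270.8 um

270.8 um


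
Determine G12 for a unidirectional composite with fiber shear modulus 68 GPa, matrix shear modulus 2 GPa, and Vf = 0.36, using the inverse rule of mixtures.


1/G12 = Vf/Gf + (1-Vf)/Gm = 0.36/68 + 0.64/2
G12 = 3.07 GPa

3.07 GPa


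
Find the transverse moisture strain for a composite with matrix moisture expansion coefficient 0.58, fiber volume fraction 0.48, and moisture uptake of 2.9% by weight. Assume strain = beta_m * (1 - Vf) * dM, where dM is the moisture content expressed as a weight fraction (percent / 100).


dM = 2.9/100 = 0.029
strain = beta_m * (1-Vf) * dM = 0.58 * 0.52 * 0.029 = 0.0087464

0.0087464


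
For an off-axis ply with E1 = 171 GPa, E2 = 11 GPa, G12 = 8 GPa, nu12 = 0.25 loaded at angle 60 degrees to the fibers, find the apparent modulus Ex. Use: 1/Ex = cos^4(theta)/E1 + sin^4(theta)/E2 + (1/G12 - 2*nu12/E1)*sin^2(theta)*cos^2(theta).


cos^4(60) = 0.0625, sin^4(60) = 0.5625, sin^2(60)*cos^2(60) = 0.1875
1/G12 - 2*nu12/E1 = 1/8 - 2*0.25/171 = 0.122076 GPa^-1
1/Ex = 0.0625/171 + 0.5625/11 + 0.122076*0.1875 = 0.0743911 GPa^-1
Ex = 13.44 GPa

13.44 GPa


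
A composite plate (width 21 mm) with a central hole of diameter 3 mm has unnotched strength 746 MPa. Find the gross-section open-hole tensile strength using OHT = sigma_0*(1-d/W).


OHT = sigma_0*(1-d/W) = 746*(1-3/21) = 639.4 MPa

639.4 MPa


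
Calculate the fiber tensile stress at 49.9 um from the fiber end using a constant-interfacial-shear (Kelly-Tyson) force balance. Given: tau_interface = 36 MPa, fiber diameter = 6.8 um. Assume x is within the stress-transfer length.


Force balance: sigma_f * (pi*d^2/4) = tau * (pi*d) * x  ->  sigma_f = 4 * tau * x / d
sigma_f = 4 * 36 * 49.9 / 6.8 = 1056.7 MPa

1056.7 MPa


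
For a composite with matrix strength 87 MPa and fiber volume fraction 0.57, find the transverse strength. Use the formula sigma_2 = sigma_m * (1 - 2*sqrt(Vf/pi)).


factor = 1 - 2*sqrt(0.57/pi) = 0.1481
sigma_2 = 87 * 0.1481 = 12.88 MPa

12.88 MPa


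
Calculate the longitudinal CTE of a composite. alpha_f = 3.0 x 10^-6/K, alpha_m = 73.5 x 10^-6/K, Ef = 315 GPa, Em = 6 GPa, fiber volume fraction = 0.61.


E1 = Ef*Vf + Em*(1-Vf) = 194.49
alpha_1 = (alpha_f*Ef*Vf + alpha_m*Em*(1-Vf))/E1 = 3.85 x 10^-6/K

3.85 x 10^-6/K


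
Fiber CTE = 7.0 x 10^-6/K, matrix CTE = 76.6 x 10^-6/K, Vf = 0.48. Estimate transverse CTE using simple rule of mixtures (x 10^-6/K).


alpha_2 = alpha_f*Vf + alpha_m*(1-Vf) = 7.0*0.48 + 76.6*0.52 = 43.2 x 10^-6/K

43.2 x 10^-6/K


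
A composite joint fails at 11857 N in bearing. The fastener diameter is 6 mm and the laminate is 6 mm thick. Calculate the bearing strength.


sigma_br = F/(d*h) = 11857/(6*6) = 329.4 MPa

329.4 MPa


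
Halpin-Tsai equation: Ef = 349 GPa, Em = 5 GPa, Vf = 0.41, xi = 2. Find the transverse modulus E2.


eta = (Ef/Em - 1)/(Ef/Em + xi) = (69.8 - 1)/(69.8 + 2) = 0.9582
E2 = Em*(1+xi*eta*Vf)/(1-eta*Vf) = 14.71 GPa

14.71 GPa


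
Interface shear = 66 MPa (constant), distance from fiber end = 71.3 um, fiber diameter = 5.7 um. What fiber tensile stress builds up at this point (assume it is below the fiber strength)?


Force balance: sigma_f * (pi*d^2/4) = tau * (pi*d) * x  ->  sigma_f = 4 * tau * x / d
sigma_f = 4 * 66 * 71.3 / 5.7 = 3302.3 MPa

3302.3 MPa


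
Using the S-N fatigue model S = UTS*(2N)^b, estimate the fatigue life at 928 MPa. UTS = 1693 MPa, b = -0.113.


N = 0.5 * (S/UTS)^(1/b) = 0.5 * (928/1693)^(1/-0.113) = 102.2513 cycles

102.2513 cycles


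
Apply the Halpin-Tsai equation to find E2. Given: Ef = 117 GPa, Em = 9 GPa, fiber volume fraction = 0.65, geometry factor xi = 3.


eta = (Ef/Em - 1)/(Ef/Em + xi) = (13.0 - 1)/(13.0 + 3) = 0.75
E2 = Em*(1+xi*eta*Vf)/(1-eta*Vf) = 43.24 GPa

43.24 GPa


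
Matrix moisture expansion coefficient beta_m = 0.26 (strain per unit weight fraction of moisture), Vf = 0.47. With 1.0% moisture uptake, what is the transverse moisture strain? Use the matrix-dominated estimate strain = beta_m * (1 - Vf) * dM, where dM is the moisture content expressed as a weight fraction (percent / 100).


dM = 1.0/100 = 0.01
strain = beta_m * (1-Vf) * dM = 0.26 * 0.53 * 0.01 = 0.001378

0.001378


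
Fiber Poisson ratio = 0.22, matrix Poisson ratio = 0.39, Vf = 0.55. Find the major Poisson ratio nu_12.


nu_12 = nu_f*Vf + nu_m*(1-Vf) = 0.22*0.55 + 0.39*0.45 = 0.2965

0.2965


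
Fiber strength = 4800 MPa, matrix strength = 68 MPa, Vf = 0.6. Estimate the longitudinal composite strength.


sigma_1 = sigma_f*Vf + sigma_m*(1-Vf) = 4800*0.6 + 68*0.4 = 2907.2 MPa

2907.2 MPa


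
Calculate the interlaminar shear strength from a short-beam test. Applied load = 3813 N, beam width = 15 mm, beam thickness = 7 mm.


ILSS = 3F/(4bh) = 3*3813/(4*15*7) = 27.24 MPa

27.24 MPa


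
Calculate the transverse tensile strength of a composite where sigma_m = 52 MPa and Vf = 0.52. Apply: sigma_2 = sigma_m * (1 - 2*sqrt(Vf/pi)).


factor = 1 - 2*sqrt(0.52/pi) = 0.1863
sigma_2 = 52 * 0.1863 = 9.69 MPa

9.69 MPa


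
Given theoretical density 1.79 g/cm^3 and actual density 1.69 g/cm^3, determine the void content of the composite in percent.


Void% = (rho_theo - rho_actual)/rho_theo * 100 = (1.79 - 1.69)/1.79 * 100 = 5.59%

5.59%


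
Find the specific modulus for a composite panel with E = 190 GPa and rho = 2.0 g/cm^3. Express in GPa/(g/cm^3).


Specific stiffness = E/rho = 190/2.0 = 95.0 GPa/(g/cm^3)

95.0 GPa/(g/cm^3)


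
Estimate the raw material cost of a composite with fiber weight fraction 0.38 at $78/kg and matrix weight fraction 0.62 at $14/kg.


Cost = cost_f*Wf + cost_m*Wm = 78*0.38 + 14*0.62 = $38.32/kg

$38.32/kg


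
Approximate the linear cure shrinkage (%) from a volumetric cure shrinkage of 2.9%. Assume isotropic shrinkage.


Linear shrinkage ≈ vol_shrink/3 = 2.9/3 = 0.967%

0.967%


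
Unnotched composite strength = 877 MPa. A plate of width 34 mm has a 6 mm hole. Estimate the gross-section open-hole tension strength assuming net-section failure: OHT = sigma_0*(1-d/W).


OHT = sigma_0*(1-d/W) = 877*(1-6/34) = 722.2 MPa

722.2 MPa


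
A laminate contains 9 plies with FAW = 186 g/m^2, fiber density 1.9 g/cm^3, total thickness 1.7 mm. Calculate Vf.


Vf = n * FAW / (rho_f * h * 1000) = 9 * 186 / (1.9 * 1.7 * 1000) = 0.5183

0.5183


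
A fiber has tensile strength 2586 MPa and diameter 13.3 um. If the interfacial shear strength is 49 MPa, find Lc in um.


Lc = sigma_f * d / (2 * tau_i) = 2586 * 13.3 / (2 * 49) = 351.0 um

351.0 um


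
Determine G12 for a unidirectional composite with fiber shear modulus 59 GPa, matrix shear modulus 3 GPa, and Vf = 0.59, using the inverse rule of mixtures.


1/G12 = Vf/Gf + (1-Vf)/Gm = 0.59/59 + 0.41/3
G12 = 6.82 GPa

6.82 GPa


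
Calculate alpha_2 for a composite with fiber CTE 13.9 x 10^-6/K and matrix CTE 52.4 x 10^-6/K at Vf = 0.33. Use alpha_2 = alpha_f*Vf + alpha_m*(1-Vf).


alpha_2 = alpha_f*Vf + alpha_m*(1-Vf) = 13.9*0.33 + 52.4*0.67 = 39.7 x 10^-6/K

39.7 x 10^-6/K


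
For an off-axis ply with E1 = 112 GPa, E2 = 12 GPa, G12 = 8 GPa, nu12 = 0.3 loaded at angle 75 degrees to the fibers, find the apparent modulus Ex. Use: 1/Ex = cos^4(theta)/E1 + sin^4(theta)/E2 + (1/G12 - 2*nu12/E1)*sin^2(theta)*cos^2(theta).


cos^4(75) = 0.004487, sin^4(75) = 0.870513, sin^2(75)*cos^2(75) = 0.0625
1/G12 - 2*nu12/E1 = 1/8 - 2*0.3/112 = 0.119643 GPa^-1
1/Ex = 0.004487/112 + 0.870513/12 + 0.119643*0.0625 = 0.0800605 GPa^-1
Ex = 12.49 GPa

12.49 GPa


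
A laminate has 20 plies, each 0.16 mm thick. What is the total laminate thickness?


h = n * t_ply = 20 * 0.16 = 3.2 mm

3.2 mm


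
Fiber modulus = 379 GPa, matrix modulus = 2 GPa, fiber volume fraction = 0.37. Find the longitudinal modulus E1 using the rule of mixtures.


E1 = Ef*Vf + Em*(1-Vf) = 379*0.37 + 2*0.63 = 141.49 GPa

141.49 GPa


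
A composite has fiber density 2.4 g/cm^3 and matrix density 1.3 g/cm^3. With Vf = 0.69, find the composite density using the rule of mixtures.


rho_c = rho_f*Vf + rho_m*(1-Vf) = 2.4*0.69 + 1.3*0.31 = 2.059 g/cm^3

2.059 g/cm^3


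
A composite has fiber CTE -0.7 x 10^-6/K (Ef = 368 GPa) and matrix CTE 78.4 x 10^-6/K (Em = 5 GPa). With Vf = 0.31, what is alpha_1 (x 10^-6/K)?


E1 = Ef*Vf + Em*(1-Vf) = 117.53
alpha_1 = (alpha_f*Ef*Vf + alpha_m*Em*(1-Vf))/E1 = 1.62 x 10^-6/K

1.62 x 10^-6/K


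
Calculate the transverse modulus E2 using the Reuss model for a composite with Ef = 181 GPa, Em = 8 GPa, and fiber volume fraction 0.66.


1/E2 = Vf/Ef + (1-Vf)/Em = 0.66/181 + 0.34/8
E2 = 21.67 GPa

21.67 GPa


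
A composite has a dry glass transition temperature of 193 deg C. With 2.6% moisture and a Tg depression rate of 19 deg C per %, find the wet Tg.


Tg_wet = Tg_dry - k*moisture = 193 - 19*2.6 = 143.6 deg C

143.6 deg C


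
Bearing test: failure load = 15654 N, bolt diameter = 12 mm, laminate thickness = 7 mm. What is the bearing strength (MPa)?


sigma_br = F/(d*h) = 15654/(12*7) = 186.4 MPa

186.4 MPa


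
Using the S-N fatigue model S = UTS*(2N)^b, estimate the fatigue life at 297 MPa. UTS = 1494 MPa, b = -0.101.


N = 0.5 * (S/UTS)^(1/b) = 0.5 * (297/1494)^(1/-0.101) = 4.4202e+06 cycles

4.4202e+06 cycles


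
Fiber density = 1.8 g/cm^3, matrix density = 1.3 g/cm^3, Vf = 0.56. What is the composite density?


rho_c = rho_f*Vf + rho_m*(1-Vf) = 1.8*0.56 + 1.3*0.44 = 1.58 g/cm^3

1.58 g/cm^3


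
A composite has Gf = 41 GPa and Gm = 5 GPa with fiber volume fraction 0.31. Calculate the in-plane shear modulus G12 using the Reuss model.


1/G12 = Vf/Gf + (1-Vf)/Gm = 0.31/41 + 0.69/5
G12 = 6.87 GPa

6.87 GPa


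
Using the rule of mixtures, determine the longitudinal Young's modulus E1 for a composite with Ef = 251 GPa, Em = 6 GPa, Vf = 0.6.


E1 = Ef*Vf + Em*(1-Vf) = 251*0.6 + 6*0.4 = 153.0 GPa

153.0 GPa


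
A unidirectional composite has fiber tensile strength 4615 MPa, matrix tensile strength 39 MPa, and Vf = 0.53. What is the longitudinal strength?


sigma_1 = sigma_f*Vf + sigma_m*(1-Vf) = 4615*0.53 + 39*0.47 = 2464.3 MPa

2464.3 MPa


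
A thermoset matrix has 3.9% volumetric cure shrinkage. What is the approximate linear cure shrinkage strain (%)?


Linear shrinkage ≈ vol_shrink/3 = 3.9/3 = 1.3%

1.3%


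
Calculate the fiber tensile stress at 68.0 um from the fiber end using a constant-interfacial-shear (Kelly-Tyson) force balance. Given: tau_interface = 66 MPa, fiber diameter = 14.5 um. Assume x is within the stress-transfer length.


Force balance: sigma_f * (pi*d^2/4) = tau * (pi*d) * x  ->  sigma_f = 4 * tau * x / d
sigma_f = 4 * 66 * 68.0 / 14.5 = 1238.1 MPa

1238.1 MPa


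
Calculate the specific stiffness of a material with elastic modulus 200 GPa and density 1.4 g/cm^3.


Specific stiffness = E/rho = 200/1.4 = 142.9 GPa/(g/cm^3)

142.9 GPa/(g/cm^3)


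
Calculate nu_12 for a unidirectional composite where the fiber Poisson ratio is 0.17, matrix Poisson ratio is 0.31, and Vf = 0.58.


nu_12 = nu_f*Vf + nu_m*(1-Vf) = 0.17*0.58 + 0.31*0.42 = 0.2288

0.2288


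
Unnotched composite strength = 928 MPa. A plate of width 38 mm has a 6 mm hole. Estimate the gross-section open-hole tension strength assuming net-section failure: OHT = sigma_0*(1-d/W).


OHT = sigma_0*(1-d/W) = 928*(1-6/38) = 781.5 MPa

781.5 MPa


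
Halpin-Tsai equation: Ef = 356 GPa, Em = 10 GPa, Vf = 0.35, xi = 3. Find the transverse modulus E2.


eta = (Ef/Em - 1)/(Ef/Em + xi) = (35.6 - 1)/(35.6 + 3) = 0.8964
E2 = Em*(1+xi*eta*Vf)/(1-eta*Vf) = 28.29 GPa

28.29 GPa


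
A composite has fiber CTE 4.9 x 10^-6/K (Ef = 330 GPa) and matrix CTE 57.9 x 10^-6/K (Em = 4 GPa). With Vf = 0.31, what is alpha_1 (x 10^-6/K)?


E1 = Ef*Vf + Em*(1-Vf) = 105.06
alpha_1 = (alpha_f*Ef*Vf + alpha_m*Em*(1-Vf))/E1 = 6.29 x 10^-6/K

6.29 x 10^-6/K


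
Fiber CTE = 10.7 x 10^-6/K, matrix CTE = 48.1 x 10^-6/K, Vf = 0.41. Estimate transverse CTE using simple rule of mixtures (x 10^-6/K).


alpha_2 = alpha_f*Vf + alpha_m*(1-Vf) = 10.7*0.41 + 48.1*0.59 = 32.8 x 10^-6/K

32.8 x 10^-6/K


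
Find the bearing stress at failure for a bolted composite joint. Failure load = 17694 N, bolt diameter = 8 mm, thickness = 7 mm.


sigma_br = F/(d*h) = 17694/(8*7) = 316.0 MPa

316.0 MPa


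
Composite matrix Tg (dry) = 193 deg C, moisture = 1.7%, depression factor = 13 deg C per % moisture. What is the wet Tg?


Tg_wet = Tg_dry - k*moisture = 193 - 13*1.7 = 170.9 deg C

170.9 deg C


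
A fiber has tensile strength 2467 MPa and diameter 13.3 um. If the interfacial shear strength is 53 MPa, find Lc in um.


Lc = sigma_f * d / (2 * tau_i) = 2467 * 13.3 / (2 * 53) = 309.5 um

309.5 um


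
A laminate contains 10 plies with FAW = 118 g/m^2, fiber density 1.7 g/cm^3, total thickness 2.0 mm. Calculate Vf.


Vf = n * FAW / (rho_f * h * 1000) = 10 * 118 / (1.7 * 2.0 * 1000) = 0.3471

0.3471


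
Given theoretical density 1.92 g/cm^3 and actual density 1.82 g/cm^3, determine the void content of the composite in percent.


Void% = (rho_theo - rho_actual)/rho_theo * 100 = (1.92 - 1.82)/1.92 * 100 = 5.21%

5.21%


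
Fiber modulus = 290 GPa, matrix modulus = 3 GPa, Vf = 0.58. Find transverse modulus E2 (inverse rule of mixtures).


1/E2 = Vf/Ef + (1-Vf)/Em = 0.58/290 + 0.42/3
E2 = 7.04 GPa

7.04 GPa


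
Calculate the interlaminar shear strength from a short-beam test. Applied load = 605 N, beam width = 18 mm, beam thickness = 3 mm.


ILSS = 3F/(4bh) = 3*605/(4*18*3) = 8.4 MPa

8.4 MPa


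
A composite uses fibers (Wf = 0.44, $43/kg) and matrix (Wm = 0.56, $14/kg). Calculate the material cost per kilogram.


Cost = cost_f*Wf + cost_m*Wm = 43*0.44 + 14*0.56 = $26.76/kg

$26.76/kg


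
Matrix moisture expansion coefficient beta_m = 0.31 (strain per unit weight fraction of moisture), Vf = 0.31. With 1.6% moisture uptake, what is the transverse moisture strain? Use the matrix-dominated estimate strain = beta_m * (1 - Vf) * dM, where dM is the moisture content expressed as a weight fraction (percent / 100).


dM = 1.6/100 = 0.016
strain = beta_m * (1-Vf) * dM = 0.31 * 0.69 * 0.016 = 0.0034224

0.0034224


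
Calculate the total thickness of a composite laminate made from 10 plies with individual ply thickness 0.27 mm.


h = n * t_ply = 10 * 0.27 = 2.7 mm

2.7 mm


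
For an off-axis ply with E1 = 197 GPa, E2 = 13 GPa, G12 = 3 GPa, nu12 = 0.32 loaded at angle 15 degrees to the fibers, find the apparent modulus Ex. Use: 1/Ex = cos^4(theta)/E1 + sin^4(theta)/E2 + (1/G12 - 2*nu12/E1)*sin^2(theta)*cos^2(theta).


cos^4(15) = 0.870513, sin^4(15) = 0.004487, sin^2(15)*cos^2(15) = 0.0625
1/G12 - 2*nu12/E1 = 1/3 - 2*0.32/197 = 0.330085 GPa^-1
1/Ex = 0.870513/197 + 0.004487/13 + 0.330085*0.0625 = 0.0253943 GPa^-1
Ex = 39.38 GPa

39.38 GPa


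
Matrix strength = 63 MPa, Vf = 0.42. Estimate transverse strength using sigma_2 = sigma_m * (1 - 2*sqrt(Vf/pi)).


factor = 1 - 2*sqrt(0.42/pi) = 0.2687
sigma_2 = 63 * 0.2687 = 16.93 MPa

16.93 MPa


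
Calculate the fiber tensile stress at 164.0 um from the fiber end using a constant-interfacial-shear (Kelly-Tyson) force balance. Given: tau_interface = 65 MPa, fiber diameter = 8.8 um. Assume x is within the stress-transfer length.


Force balance: sigma_f * (pi*d^2/4) = tau * (pi*d) * x  ->  sigma_f = 4 * tau * x / d
sigma_f = 4 * 65 * 164.0 / 8.8 = 4845.5 MPa

4845.5 MPa


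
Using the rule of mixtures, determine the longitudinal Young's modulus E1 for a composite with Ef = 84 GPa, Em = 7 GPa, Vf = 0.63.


E1 = Ef*Vf + Em*(1-Vf) = 84*0.63 + 7*0.37 = 55.51 GPa

55.51 GPa


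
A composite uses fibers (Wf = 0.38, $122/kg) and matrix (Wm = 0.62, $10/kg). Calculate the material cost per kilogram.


Cost = cost_f*Wf + cost_m*Wm = 122*0.38 + 10*0.62 = $52.56/kg

$52.56/kg


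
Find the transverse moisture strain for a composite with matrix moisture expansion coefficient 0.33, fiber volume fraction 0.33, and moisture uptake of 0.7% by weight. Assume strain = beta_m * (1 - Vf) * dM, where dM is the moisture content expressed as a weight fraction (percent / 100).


dM = 0.7/100 = 0.007
strain = beta_m * (1-Vf) * dM = 0.33 * 0.67 * 0.007 = 0.0015477

0.0015477


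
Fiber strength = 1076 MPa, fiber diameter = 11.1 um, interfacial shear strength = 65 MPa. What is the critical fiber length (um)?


Lc = sigma_f * d / (2 * tau_i) = 1076 * 11.1 / (2 * 65) = 91.9 um

91.9 um


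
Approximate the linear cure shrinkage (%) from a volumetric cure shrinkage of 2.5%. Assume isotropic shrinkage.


Linear shrinkage ≈ vol_shrink/3 = 2.5/3 = 0.833%

0.833%


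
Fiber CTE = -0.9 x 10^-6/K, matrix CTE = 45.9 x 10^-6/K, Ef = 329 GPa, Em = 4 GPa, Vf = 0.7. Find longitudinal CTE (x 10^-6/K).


E1 = Ef*Vf + Em*(1-Vf) = 231.5
alpha_1 = (alpha_f*Ef*Vf + alpha_m*Em*(1-Vf))/E1 = -0.66 x 10^-6/K

-0.66 x 10^-6/K


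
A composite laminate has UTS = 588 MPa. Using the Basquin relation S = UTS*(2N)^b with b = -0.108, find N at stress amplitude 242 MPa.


N = 0.5 * (S/UTS)^(1/b) = 0.5 * (242/588)^(1/-0.108) = 1857.7538 cycles

1857.7538 cycles


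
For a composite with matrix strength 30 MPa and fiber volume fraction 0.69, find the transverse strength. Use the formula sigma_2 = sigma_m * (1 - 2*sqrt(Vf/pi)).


factor = 1 - 2*sqrt(0.69/pi) = 0.0627
sigma_2 = 30 * 0.0627 = 1.88 MPa

1.88 MPa


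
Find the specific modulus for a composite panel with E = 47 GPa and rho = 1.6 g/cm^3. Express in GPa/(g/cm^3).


Specific stiffness = E/rho = 47/1.6 = 29.4 GPa/(g/cm^3)

29.4 GPa/(g/cm^3)


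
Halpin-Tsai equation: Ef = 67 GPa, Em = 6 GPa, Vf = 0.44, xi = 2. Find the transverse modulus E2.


eta = (Ef/Em - 1)/(Ef/Em + xi) = (11.1667 - 1)/(11.1667 + 2) = 0.7722
E2 = Em*(1+xi*eta*Vf)/(1-eta*Vf) = 15.26 GPa

15.26 GPa


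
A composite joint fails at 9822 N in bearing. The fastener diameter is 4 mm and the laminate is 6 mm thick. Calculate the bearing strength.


sigma_br = F/(d*h) = 9822/(4*6) = 409.3 MPa

409.3 MPa


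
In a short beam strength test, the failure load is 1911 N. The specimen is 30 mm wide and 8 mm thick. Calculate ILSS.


ILSS = 3F/(4bh) = 3*1911/(4*30*8) = 5.97 MPa

5.97 MPa


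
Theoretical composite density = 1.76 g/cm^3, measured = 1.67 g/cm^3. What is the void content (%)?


Void% = (rho_theo - rho_actual)/rho_theo * 100 = (1.76 - 1.67)/1.76 * 100 = 5.11%

5.11%


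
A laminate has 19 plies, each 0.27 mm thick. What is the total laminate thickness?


h = n * t_ply = 19 * 0.27 = 5.13 mm

5.13 mm


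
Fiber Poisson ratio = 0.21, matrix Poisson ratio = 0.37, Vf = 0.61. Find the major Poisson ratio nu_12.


nu_12 = nu_f*Vf + nu_m*(1-Vf) = 0.21*0.61 + 0.37*0.39 = 0.2724

0.2724


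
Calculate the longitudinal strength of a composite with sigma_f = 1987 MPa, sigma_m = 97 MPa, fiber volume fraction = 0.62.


sigma_1 = sigma_f*Vf + sigma_m*(1-Vf) = 1987*0.62 + 97*0.38 = 1268.8 MPa

1268.8 MPa


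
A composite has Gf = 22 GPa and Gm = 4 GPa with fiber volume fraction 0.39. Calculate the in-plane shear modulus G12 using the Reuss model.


1/G12 = Vf/Gf + (1-Vf)/Gm = 0.39/22 + 0.61/4
G12 = 5.87 GPa

5.87 GPa


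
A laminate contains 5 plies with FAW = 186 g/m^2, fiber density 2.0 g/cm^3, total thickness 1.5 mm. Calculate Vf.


Vf = n * FAW / (rho_f * h * 1000) = 5 * 186 / (2.0 * 1.5 * 1000) = 0.31

0.31


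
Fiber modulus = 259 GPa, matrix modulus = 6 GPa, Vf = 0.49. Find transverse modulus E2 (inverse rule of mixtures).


1/E2 = Vf/Ef + (1-Vf)/Em = 0.49/259 + 0.51/6
E2 = 11.51 GPa

11.51 GPa


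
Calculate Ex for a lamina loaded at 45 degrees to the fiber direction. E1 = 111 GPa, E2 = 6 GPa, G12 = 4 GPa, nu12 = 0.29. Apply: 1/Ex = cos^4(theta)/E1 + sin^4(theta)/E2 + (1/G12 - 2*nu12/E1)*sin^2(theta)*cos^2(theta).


cos^4(45) = 0.25, sin^4(45) = 0.25, sin^2(45)*cos^2(45) = 0.25
1/G12 - 2*nu12/E1 = 1/4 - 2*0.29/111 = 0.244775 GPa^-1
1/Ex = 0.25/111 + 0.25/6 + 0.244775*0.25 = 0.1051126 GPa^-1
Ex = 9.51 GPa

9.51 GPa


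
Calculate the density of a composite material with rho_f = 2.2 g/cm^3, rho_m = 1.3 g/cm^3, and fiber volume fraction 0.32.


rho_c = rho_f*Vf + rho_m*(1-Vf) = 2.2*0.32 + 1.3*0.68 = 1.588 g/cm^3

1.588 g/cm^3


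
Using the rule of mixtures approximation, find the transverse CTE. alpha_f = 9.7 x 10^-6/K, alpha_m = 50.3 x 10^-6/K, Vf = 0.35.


alpha_2 = alpha_f*Vf + alpha_m*(1-Vf) = 9.7*0.35 + 50.3*0.65 = 36.1 x 10^-6/K

36.1 x 10^-6/K


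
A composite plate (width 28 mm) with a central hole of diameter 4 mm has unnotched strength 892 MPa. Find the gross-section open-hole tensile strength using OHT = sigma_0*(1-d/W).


OHT = sigma_0*(1-d/W) = 892*(1-4/28) = 764.6 MPa

764.6 MPa


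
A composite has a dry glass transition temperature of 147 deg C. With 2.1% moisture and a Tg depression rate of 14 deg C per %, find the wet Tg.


Tg_wet = Tg_dry - k*moisture = 147 - 14*2.1 = 117.6 deg C

117.6 deg C


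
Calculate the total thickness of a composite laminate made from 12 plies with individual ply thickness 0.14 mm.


h = n * t_ply = 12 * 0.14 = 1.68 mm

1.68 mm


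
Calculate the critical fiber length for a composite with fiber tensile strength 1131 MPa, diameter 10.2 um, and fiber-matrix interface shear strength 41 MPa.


Lc = sigma_f * d / (2 * tau_i) = 1131 * 10.2 / (2 * 41) = 140.7 um

140.7 um


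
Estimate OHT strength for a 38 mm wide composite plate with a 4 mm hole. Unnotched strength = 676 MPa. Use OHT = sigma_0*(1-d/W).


OHT = sigma_0*(1-d/W) = 676*(1-4/38) = 604.8 MPa

604.8 MPa


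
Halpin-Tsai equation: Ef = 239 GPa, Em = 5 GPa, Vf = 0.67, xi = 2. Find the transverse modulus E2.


eta = (Ef/Em - 1)/(Ef/Em + xi) = (47.8 - 1)/(47.8 + 2) = 0.9398
E2 = Em*(1+xi*eta*Vf)/(1-eta*Vf) = 30.5 GPa

30.5 GPa


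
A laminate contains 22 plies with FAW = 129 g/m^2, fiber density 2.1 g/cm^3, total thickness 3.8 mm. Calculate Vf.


Vf = n * FAW / (rho_f * h * 1000) = 22 * 129 / (2.1 * 3.8 * 1000) = 0.3556

0.3556


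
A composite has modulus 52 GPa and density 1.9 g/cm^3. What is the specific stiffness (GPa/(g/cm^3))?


Specific stiffness = E/rho = 52/1.9 = 27.4 GPa/(g/cm^3)

27.4 GPa/(g/cm^3)


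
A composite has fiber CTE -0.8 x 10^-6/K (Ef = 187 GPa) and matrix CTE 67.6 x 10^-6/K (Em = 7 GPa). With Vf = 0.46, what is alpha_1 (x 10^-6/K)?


E1 = Ef*Vf + Em*(1-Vf) = 89.8
alpha_1 = (alpha_f*Ef*Vf + alpha_m*Em*(1-Vf))/E1 = 2.08 x 10^-6/K

2.08 x 10^-6/K


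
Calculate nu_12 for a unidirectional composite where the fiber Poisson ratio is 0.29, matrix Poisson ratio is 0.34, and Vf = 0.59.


nu_12 = nu_f*Vf + nu_m*(1-Vf) = 0.29*0.59 + 0.34*0.41 = 0.3105

0.3105


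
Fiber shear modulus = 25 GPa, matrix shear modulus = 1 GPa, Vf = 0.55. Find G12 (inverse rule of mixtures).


1/G12 = Vf/Gf + (1-Vf)/Gm = 0.55/25 + 0.45/1
G12 = 2.12 GPa

2.12 GPa


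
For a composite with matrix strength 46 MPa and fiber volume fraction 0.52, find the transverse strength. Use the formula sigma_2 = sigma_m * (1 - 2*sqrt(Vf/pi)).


factor = 1 - 2*sqrt(0.52/pi) = 0.1863
sigma_2 = 46 * 0.1863 = 8.57 MPa

8.57 MPa


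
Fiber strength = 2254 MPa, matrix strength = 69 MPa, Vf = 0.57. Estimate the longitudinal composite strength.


sigma_1 = sigma_f*Vf + sigma_m*(1-Vf) = 2254*0.57 + 69*0.43 = 1314.5 MPa

1314.5 MPa


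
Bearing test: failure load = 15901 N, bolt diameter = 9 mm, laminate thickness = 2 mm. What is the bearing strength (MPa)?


sigma_br = F/(d*h) = 15901/(9*2) = 883.4 MPa

883.4 MPa


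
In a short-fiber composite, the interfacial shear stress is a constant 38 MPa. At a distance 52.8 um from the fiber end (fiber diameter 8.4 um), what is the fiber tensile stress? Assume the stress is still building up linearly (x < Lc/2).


Force balance: sigma_f * (pi*d^2/4) = tau * (pi*d) * x  ->  sigma_f = 4 * tau * x / d
sigma_f = 4 * 38 * 52.8 / 8.4 = 955.4 MPa

955.4 MPa


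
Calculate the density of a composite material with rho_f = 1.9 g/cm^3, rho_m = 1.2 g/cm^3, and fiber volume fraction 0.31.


rho_c = rho_f*Vf + rho_m*(1-Vf) = 1.9*0.31 + 1.2*0.69 = 1.417 g/cm^3

1.417 g/cm^3


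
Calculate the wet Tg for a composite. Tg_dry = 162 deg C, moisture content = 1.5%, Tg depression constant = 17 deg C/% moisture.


Tg_wet = Tg_dry - k*moisture = 162 - 17*1.5 = 136.5 deg C

136.5 deg C


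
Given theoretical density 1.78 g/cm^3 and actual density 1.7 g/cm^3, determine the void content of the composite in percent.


Void% = (rho_theo - rho_actual)/rho_theo * 100 = (1.78 - 1.7)/1.78 * 100 = 4.49%

4.49%


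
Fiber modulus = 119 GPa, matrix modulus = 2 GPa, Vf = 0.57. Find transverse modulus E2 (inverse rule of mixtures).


1/E2 = Vf/Ef + (1-Vf)/Em = 0.57/119 + 0.43/2
E2 = 4.55 GPa

4.55 GPa


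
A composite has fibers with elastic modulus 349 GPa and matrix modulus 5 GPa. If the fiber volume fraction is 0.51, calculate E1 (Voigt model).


E1 = Ef*Vf + Em*(1-Vf) = 349*0.51 + 5*0.49 = 180.44 GPa

180.44 GPa


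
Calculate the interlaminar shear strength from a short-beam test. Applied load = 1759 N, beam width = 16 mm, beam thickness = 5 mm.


ILSS = 3F/(4bh) = 3*1759/(4*16*5) = 16.49 MPa

16.49 MPa


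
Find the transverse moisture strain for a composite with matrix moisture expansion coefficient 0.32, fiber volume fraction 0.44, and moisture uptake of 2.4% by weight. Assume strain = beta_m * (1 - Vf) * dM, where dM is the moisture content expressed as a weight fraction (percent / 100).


dM = 2.4/100 = 0.024
strain = beta_m * (1-Vf) * dM = 0.32 * 0.56 * 0.024 = 0.0043008

0.0043008


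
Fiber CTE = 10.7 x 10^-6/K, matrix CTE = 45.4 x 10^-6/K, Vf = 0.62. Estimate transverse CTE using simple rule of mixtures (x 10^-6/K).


alpha_2 = alpha_f*Vf + alpha_m*(1-Vf) = 10.7*0.62 + 45.4*0.38 = 23.9 x 10^-6/K

23.9 x 10^-6/K


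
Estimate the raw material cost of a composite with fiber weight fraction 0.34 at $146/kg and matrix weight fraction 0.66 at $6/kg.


Cost = cost_f*Wf + cost_m*Wm = 146*0.34 + 6*0.66 = $53.6/kg

$53.6/kg


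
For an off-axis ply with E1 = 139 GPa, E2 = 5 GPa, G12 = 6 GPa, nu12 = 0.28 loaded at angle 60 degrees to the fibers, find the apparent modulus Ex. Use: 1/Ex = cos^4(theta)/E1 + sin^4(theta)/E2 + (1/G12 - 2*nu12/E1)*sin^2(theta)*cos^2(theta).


cos^4(60) = 0.0625, sin^4(60) = 0.5625, sin^2(60)*cos^2(60) = 0.1875
1/G12 - 2*nu12/E1 = 1/6 - 2*0.28/139 = 0.162638 GPa^-1
1/Ex = 0.0625/139 + 0.5625/5 + 0.162638*0.1875 = 0.1434442 GPa^-1
Ex = 6.97 GPa

6.97 GPa


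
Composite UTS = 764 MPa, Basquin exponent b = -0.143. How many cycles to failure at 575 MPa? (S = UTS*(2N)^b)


N = 0.5 * (S/UTS)^(1/b) = 0.5 * (575/764)^(1/-0.143) = 3.6483 cycles

3.6483 cycles


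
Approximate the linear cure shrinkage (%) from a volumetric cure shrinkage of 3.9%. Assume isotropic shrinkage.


Linear shrinkage ≈ vol_shrink/3 = 3.9/3 = 1.3%

1.3%


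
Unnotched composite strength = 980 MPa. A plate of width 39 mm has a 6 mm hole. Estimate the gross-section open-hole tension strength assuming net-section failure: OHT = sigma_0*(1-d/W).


OHT = sigma_0*(1-d/W) = 980*(1-6/39) = 829.2 MPa

829.2 MPa


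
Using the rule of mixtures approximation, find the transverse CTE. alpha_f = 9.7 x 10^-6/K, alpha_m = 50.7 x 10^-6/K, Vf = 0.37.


alpha_2 = alpha_f*Vf + alpha_m*(1-Vf) = 9.7*0.37 + 50.7*0.63 = 35.5 x 10^-6/K

35.5 x 10^-6/K


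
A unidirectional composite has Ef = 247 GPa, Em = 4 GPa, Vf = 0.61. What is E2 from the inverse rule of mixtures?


1/E2 = Vf/Ef + (1-Vf)/Em = 0.61/247 + 0.39/4
E2 = 10.0 GPa

10.0 GPa
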